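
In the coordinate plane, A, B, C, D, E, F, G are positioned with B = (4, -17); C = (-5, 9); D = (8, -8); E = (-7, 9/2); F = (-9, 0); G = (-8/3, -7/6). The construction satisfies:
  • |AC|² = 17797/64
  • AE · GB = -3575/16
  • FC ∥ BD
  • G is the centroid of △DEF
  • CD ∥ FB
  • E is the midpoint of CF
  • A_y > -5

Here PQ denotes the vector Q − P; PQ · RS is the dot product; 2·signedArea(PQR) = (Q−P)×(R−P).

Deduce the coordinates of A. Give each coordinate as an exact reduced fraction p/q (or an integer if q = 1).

1. A_x = 17/4  [line -20/3·x + 95/6·y + 5065/48 = 0 ∩ |AC|² = 17797/64]
2. A_y = -39/8  [line -20/3·x + 95/6·y + 5065/48 = 0 ∩ |AC|² = 17797/64]
   → A = (17/4, -39/8)

A = (17/4, -39/8)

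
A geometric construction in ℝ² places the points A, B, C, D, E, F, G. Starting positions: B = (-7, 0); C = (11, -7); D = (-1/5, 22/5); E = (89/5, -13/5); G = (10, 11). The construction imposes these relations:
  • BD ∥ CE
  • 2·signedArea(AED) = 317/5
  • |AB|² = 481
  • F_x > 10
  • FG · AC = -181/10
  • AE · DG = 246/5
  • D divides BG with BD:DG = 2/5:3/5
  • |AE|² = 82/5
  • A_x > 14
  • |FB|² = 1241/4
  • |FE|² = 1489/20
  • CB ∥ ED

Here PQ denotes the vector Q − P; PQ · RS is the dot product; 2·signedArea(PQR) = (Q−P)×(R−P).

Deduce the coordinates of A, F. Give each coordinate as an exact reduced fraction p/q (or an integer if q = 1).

1. A_x = 72/5  [AE · DG = 246/5 ∩ 2·signedArea(AED) = 317/5]
2. A_y = -24/5  [AE · DG = 246/5 ∩ 2·signedArea(AED) = 317/5]
   → A = (72/5, -24/5)
3. F_x = 21/2  [line 17/5·x + 11/5·y + -401/10 = 0 ∩ |FB|² = 1241/4]
4. F_y = 2  [line 17/5·x + 11/5·y + -401/10 = 0 ∩ |FB|² = 1241/4]
   → F = (21/2, 2)

A = (72/5, -24/5)
F = (21/2, 2)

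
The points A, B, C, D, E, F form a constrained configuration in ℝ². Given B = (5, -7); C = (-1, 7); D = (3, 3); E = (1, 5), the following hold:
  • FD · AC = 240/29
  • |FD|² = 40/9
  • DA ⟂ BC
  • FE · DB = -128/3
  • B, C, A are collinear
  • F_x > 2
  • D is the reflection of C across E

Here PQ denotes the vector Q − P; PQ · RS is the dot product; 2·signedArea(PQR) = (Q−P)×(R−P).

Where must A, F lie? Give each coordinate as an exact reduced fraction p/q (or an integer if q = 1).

A = (31/29, 63/29)
F = (7/3, 1)

1. A_x = 31/29  [B, C, A are collinear ∩ DA ⟂ BC]
2. A_y = 63/29  [B, C, A are collinear ∩ DA ⟂ BC]
   → A = (31/29, 63/29)
3. F_x = 7/3  [FE · DB = -128/3 ∩ FD · AC = 240/29]
4. F_y = 1  [FE · DB = -128/3 ∩ FD · AC = 240/29]
   → F = (7/3, 1)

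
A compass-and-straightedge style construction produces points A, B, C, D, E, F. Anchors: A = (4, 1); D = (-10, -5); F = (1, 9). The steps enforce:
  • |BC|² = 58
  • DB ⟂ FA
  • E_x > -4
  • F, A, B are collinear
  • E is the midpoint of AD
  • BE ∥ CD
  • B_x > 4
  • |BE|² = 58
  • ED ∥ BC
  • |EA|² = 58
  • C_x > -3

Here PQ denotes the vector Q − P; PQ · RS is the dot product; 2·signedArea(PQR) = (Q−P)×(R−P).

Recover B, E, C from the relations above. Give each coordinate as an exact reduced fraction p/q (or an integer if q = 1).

1. B_x = 310/73  [F, A, B are collinear ∩ DB ⟂ FA]
2. B_y = 25/73  [F, A, B are collinear ∩ DB ⟂ FA]
   → B = (310/73, 25/73)
3. E_x = -3  [E is the midpoint of AD]
4. E_y = -2  [E is the midpoint of AD]
   → E = (-3, -2)
5. C_x = -201/73  [BE ∥ CD ∩ ED ∥ BC]
6. C_y = -194/73  [BE ∥ CD ∩ ED ∥ BC]
   → C = (-201/73, -194/73)

B = (310/73, 25/73)
C = (-201/73, -194/73)
E = (-3, -2)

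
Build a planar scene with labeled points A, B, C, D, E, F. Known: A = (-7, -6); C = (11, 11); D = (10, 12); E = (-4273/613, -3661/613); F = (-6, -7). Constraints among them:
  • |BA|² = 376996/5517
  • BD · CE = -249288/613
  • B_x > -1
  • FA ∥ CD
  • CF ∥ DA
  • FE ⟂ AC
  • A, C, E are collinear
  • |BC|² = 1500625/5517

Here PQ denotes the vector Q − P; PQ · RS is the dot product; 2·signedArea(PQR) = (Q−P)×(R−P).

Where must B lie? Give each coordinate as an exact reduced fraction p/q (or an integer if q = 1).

1. B_x = -607/613  [line 11016/613·x + 10404/613·y + 14280/613 = 0 ∩ |BC|² = 1500625/5517]
2. B_y = -596/1839  [line 11016/613·x + 10404/613·y + 14280/613 = 0 ∩ |BC|² = 1500625/5517]
   → B = (-607/613, -596/1839)

B = (-607/613, -596/1839)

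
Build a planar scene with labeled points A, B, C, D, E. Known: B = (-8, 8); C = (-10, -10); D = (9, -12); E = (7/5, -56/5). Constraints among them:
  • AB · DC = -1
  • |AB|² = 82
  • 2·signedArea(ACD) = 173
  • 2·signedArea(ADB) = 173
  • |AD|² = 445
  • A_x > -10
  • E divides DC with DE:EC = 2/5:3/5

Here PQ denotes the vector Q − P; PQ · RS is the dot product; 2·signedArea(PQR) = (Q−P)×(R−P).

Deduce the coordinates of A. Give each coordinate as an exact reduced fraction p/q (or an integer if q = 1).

1. A_x = -9  [AB · DC = -1 ∩ 2·signedArea(ACD) = 173]
2. A_y = -1  [AB · DC = -1 ∩ 2·signedArea(ACD) = 173]
   → A = (-9, -1)

A = (-9, -1)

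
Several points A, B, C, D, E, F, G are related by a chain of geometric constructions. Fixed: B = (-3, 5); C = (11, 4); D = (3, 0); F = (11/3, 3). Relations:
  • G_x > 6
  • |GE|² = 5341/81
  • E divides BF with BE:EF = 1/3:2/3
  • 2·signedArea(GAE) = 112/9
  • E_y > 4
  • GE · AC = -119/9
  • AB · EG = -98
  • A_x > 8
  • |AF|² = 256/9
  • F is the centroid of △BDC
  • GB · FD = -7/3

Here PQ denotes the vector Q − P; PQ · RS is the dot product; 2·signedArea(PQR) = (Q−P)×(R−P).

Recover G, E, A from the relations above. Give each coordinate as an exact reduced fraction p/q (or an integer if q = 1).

A = (9, 3)
E = (-7/9, 13/3)
G = (7, 2)

1. E_x = -7/9  [E divides BF with BE:EF = 1/3:2/3]
2. E_y = 13/3  [E divides BF with BE:EF = 1/3:2/3]
   → E = (-7/9, 13/3)
3. G_x = 7  [line 2/3·x + 3·y + -32/3 = 0 ∩ |GE|² = 5341/81]
4. G_y = 2  [line 2/3·x + 3·y + -32/3 = 0 ∩ |GE|² = 5341/81]
   → G = (7, 2)
5. A_x = 9  [AB · EG = -98 ∩ 2·signedArea(GAE) = 112/9]
6. A_y = 3  [AB · EG = -98 ∩ 2·signedArea(GAE) = 112/9]
   → A = (9, 3)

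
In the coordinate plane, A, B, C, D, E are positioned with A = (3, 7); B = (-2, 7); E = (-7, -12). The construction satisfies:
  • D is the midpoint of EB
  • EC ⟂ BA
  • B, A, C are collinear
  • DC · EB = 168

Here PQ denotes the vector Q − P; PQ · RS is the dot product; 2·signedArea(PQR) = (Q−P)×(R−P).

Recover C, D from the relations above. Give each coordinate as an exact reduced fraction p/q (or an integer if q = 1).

C = (-7, 7)
D = (-9/2, -5/2)

1. C_x = -7  [B, A, C are collinear ∩ EC ⟂ BA]
2. C_y = 7  [B, A, C are collinear ∩ EC ⟂ BA]
   → C = (-7, 7)
3. D_x = -9/2  [D is the midpoint of EB]
4. D_y = -5/2  [D is the midpoint of EB]
   → D = (-9/2, -5/2)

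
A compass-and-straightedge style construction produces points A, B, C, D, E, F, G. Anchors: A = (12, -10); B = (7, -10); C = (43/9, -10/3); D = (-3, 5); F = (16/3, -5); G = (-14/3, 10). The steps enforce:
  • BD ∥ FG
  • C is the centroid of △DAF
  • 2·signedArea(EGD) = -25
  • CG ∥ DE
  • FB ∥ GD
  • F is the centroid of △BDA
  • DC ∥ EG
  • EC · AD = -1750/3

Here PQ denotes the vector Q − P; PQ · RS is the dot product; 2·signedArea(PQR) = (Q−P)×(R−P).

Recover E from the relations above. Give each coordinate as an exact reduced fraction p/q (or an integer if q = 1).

1. E_x = -112/9  [DC ∥ EG ∩ CG ∥ DE]
2. E_y = 55/3  [DC ∥ EG ∩ CG ∥ DE]
   → E = (-112/9, 55/3)

E = (-112/9, 55/3)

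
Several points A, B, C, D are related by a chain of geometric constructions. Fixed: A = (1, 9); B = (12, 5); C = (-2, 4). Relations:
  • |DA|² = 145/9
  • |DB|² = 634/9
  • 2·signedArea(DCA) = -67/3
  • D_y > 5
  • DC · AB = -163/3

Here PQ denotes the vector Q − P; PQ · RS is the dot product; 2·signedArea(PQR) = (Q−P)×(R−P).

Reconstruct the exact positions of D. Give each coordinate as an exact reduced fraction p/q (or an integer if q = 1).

D = (11/3, 6)

1. D_x = 11/3  [2·signedArea(DCA) = -67/3 ∩ DC · AB = -163/3]
2. D_y = 6  [2·signedArea(DCA) = -67/3 ∩ DC · AB = -163/3]
   → D = (11/3, 6)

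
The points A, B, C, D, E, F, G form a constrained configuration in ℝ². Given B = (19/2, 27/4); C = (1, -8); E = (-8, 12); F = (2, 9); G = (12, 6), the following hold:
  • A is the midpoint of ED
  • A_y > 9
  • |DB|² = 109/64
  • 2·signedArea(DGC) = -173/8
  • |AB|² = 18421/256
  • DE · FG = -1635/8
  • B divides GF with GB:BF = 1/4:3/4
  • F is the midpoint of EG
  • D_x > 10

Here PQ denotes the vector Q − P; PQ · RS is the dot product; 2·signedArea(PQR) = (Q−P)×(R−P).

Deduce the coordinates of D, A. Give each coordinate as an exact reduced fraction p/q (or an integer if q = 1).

1. D_x = 43/4  [2·signedArea(DGC) = -173/8 ∩ DE · FG = -1635/8]
2. D_y = 51/8  [2·signedArea(DGC) = -173/8 ∩ DE · FG = -1635/8]
   → D = (43/4, 51/8)
3. A_x = 11/8  [A is the midpoint of ED]
4. A_y = 147/16  [A is the midpoint of ED]
   → A = (11/8, 147/16)

A = (11/8, 147/16)
D = (43/4, 51/8)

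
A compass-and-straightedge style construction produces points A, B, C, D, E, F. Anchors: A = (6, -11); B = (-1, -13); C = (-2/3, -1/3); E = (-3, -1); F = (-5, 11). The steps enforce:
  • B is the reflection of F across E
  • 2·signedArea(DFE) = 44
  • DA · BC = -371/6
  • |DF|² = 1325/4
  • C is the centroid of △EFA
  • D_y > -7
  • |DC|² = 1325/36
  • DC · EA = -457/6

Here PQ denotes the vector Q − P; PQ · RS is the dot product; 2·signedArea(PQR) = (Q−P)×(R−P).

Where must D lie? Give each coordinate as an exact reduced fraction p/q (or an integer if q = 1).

1. D_x = 3/2  [2·signedArea(DFE) = 44 ∩ DC · EA = -457/6]
2. D_y = -6  [2·signedArea(DFE) = 44 ∩ DC · EA = -457/6]
   → D = (3/2, -6)

D = (3/2, -6)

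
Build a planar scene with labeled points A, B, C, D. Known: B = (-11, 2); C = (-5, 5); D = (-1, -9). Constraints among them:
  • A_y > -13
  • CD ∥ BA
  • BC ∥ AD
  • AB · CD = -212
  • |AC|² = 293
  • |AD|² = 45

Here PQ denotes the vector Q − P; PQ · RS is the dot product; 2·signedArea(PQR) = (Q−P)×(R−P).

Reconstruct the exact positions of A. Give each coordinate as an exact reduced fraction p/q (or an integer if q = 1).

A = (-7, -12)

1. A_x = -7  [BC ∥ AD ∩ CD ∥ BA]
2. A_y = -12  [BC ∥ AD ∩ CD ∥ BA]
   → A = (-7, -12)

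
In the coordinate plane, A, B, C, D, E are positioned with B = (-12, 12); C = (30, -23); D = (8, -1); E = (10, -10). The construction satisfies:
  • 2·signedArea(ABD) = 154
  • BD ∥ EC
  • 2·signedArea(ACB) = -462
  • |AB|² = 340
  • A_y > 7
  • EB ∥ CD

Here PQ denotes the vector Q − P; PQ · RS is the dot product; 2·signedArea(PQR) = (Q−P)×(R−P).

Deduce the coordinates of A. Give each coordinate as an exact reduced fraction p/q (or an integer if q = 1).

A = (6, 8)

1. A_x = 6  [2·signedArea(ABD) = 154 ∩ 2·signedArea(ACB) = -462]
2. A_y = 8  [2·signedArea(ABD) = 154 ∩ 2·signedArea(ACB) = -462]
   → A = (6, 8)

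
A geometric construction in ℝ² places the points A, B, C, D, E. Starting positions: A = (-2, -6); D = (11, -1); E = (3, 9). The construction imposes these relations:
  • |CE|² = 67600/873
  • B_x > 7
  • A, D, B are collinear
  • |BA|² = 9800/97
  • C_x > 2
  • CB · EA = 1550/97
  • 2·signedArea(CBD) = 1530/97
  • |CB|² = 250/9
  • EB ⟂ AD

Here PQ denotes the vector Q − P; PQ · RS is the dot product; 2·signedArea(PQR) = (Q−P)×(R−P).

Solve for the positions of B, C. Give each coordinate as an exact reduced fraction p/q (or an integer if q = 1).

B = (716/97, -232/97)
C = (271/97, 59/291)

1. B_x = 716/97  [A, D, B are collinear ∩ EB ⟂ AD]
2. B_y = -232/97  [A, D, B are collinear ∩ EB ⟂ AD]
   → B = (716/97, -232/97)
3. C_x = 271/97  [CB · EA = 1550/97 ∩ 2·signedArea(CBD) = 1530/97]
4. C_y = 59/291  [CB · EA = 1550/97 ∩ 2·signedArea(CBD) = 1530/97]
   → C = (271/97, 59/291)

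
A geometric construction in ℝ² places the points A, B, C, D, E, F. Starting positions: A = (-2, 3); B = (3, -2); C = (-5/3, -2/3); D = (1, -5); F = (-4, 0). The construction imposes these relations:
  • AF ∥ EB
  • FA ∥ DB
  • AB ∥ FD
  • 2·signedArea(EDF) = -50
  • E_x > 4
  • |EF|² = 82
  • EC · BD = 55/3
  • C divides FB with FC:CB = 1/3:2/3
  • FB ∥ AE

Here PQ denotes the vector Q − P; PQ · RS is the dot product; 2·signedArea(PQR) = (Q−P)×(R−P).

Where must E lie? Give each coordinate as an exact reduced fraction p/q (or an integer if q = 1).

1. E_x = 5  [AF ∥ EB ∩ FB ∥ AE]
2. E_y = 1  [AF ∥ EB ∩ FB ∥ AE]
   → E = (5, 1)

E = (5, 1)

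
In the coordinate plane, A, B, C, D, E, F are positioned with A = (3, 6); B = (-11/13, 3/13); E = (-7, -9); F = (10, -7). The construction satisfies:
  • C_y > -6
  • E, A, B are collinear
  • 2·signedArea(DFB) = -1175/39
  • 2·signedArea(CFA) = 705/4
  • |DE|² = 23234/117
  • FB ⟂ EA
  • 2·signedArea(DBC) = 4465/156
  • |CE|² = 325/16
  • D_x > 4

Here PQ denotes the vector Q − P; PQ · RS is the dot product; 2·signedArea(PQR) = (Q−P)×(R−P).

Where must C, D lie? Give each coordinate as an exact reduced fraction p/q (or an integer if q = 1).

C = (-9/2, -21/4)
D = (158/39, -10/39)

1. C_x = -9/2  [line -13·x + -7·y + -381/4 = 0 ∩ |CE|² = 325/16]
2. C_y = -21/4  [line -13·x + -7·y + -381/4 = 0 ∩ |CE|² = 325/16]
   → C = (-9/2, -21/4)
3. D_x = 158/39  [2·signedArea(DBC) = 4465/156 ∩ 2·signedArea(DFB) = -1175/39]
4. D_y = -10/39  [2·signedArea(DBC) = 4465/156 ∩ 2·signedArea(DFB) = -1175/39]
   → D = (158/39, -10/39)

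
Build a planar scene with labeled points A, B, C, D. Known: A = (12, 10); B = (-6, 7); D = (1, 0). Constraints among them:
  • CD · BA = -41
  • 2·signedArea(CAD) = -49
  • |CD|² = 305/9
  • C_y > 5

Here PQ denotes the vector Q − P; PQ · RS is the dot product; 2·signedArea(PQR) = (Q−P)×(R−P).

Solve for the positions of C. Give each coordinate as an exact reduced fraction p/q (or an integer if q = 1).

C = (7/3, 17/3)

1. C_x = 7/3  [CD · BA = -41 ∩ 2·signedArea(CAD) = -49]
2. C_y = 17/3  [CD · BA = -41 ∩ 2·signedArea(CAD) = -49]
   → C = (7/3, 17/3)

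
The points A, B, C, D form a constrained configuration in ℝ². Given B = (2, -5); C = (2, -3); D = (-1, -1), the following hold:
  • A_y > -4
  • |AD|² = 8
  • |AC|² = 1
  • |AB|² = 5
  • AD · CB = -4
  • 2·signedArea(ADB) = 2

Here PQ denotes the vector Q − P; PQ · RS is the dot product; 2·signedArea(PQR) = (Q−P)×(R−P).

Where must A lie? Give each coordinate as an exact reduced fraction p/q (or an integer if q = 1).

A = (1, -3)

1. A_x = 1  [2·signedArea(ADB) = 2 ∩ AD · CB = -4]
2. A_y = -3  [2·signedArea(ADB) = 2 ∩ AD · CB = -4]
   → A = (1, -3)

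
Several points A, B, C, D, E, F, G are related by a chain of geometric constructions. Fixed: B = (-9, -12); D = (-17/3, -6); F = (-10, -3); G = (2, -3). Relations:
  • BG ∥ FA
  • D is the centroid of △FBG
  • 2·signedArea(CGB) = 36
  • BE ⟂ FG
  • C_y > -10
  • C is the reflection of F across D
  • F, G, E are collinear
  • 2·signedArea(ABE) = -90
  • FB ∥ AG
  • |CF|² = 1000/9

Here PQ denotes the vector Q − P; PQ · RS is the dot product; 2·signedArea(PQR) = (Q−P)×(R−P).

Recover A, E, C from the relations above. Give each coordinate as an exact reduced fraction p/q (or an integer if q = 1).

A = (1, 6)
C = (-4/3, -9)
E = (-9, -3)

1. A_x = 1  [FB ∥ AG ∩ BG ∥ FA]
2. A_y = 6  [FB ∥ AG ∩ BG ∥ FA]
   → A = (1, 6)
3. E_x = -9  [F, G, E are collinear ∩ BE ⟂ FG]
4. E_y = -3  [F, G, E are collinear ∩ BE ⟂ FG]
   → E = (-9, -3)
5. C_x = -4/3  [C is the reflection of F across D]
6. C_y = -9  [C is the reflection of F across D]
   → C = (-4/3, -9)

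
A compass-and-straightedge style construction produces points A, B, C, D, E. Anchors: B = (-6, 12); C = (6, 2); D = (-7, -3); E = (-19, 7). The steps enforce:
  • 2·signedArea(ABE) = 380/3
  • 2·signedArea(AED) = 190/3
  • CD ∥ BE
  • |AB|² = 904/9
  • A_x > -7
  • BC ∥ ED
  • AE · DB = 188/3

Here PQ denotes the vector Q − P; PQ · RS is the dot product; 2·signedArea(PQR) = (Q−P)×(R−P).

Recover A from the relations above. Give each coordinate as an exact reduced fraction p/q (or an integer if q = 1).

A = (-20/3, 2)

1. A_x = -20/3  [2·signedArea(AED) = 190/3 ∩ 2·signedArea(ABE) = 380/3]
2. A_y = 2  [2·signedArea(AED) = 190/3 ∩ 2·signedArea(ABE) = 380/3]
   → A = (-20/3, 2)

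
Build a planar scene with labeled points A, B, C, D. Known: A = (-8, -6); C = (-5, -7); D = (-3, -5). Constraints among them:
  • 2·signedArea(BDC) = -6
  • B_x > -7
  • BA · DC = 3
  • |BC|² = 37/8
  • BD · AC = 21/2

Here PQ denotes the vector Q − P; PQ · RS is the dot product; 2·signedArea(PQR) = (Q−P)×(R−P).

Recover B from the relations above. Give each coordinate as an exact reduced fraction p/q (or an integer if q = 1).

1. B_x = -27/4  [BD · AC = 21/2 ∩ BA · DC = 3]
2. B_y = -23/4  [BD · AC = 21/2 ∩ BA · DC = 3]
   → B = (-27/4, -23/4)

B = (-27/4, -23/4)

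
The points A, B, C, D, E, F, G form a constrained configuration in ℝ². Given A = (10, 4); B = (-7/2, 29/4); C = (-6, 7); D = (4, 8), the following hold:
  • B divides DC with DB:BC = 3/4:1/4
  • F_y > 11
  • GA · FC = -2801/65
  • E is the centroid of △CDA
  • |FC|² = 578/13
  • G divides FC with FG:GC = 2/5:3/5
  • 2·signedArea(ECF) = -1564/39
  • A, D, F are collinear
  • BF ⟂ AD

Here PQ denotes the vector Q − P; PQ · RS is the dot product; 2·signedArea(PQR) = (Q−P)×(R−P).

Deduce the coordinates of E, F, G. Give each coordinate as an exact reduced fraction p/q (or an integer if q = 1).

E = (8/3, 19/3)
F = (-11/13, 146/13)
G = (-189/65, 124/13)

1. E_x = 8/3  [E is the centroid of △CDA]
2. E_y = 19/3  [E is the centroid of △CDA]
   → E = (8/3, 19/3)
3. F_x = -11/13  [A, D, F are collinear ∩ BF ⟂ AD]
4. F_y = 146/13  [A, D, F are collinear ∩ BF ⟂ AD]
   → F = (-11/13, 146/13)
5. G_x = -189/65  [G divides FC with FG:GC = 2/5:3/5]
6. G_y = 124/13  [G divides FC with FG:GC = 2/5:3/5]
   → G = (-189/65, 124/13)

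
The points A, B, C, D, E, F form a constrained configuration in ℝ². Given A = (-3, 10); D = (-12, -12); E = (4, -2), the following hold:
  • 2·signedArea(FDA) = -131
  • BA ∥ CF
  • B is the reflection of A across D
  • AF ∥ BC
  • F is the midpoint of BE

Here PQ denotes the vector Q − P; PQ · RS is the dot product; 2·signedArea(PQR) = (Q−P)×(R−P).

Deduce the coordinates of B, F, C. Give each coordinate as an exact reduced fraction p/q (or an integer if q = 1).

B = (-21, -34)
C = (-53/2, -62)
F = (-17/2, -18)

1. B_x = -21  [B is the reflection of A across D]
2. B_y = -34  [B is the reflection of A across D]
   → B = (-21, -34)
3. F_x = -17/2  [F is the midpoint of BE]
4. F_y = -18  [F is the midpoint of BE]
   → F = (-17/2, -18)
5. C_x = -53/2  [BA ∥ CF ∩ AF ∥ BC]
6. C_y = -62  [BA ∥ CF ∩ AF ∥ BC]
   → C = (-53/2, -62)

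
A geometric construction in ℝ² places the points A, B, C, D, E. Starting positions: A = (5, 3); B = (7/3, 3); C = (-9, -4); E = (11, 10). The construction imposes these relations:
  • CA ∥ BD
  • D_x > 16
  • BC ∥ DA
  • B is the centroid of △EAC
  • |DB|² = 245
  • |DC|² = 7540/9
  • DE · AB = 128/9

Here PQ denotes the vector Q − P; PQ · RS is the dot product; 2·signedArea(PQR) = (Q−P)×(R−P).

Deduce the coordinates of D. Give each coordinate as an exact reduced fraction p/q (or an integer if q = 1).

1. D_x = 49/3  [BC ∥ DA ∩ CA ∥ BD]
2. D_y = 10  [BC ∥ DA ∩ CA ∥ BD]
   → D = (49/3, 10)

D = (49/3, 10)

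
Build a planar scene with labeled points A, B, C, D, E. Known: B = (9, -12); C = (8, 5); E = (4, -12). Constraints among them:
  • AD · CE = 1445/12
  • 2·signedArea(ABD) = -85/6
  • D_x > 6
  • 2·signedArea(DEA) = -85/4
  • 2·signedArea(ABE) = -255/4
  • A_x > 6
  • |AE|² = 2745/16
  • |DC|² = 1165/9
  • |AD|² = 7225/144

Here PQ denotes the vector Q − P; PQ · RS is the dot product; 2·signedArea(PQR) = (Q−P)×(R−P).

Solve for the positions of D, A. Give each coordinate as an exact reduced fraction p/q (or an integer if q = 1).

1. A_y = 3/4  [2·signedArea(ABE) = -255/4]
2. A_x = 7  [|AE|² = 2745/16]
   → A = (7, 3/4)
3. D_x = 7  [2·signedArea(DEA) = -85/4 ∩ 2·signedArea(ABD) = -85/6]
4. D_y = -19/3  [2·signedArea(DEA) = -85/4 ∩ 2·signedArea(ABD) = -85/6]
   → D = (7, -19/3)

A = (7, 3/4)
D = (7, -19/3)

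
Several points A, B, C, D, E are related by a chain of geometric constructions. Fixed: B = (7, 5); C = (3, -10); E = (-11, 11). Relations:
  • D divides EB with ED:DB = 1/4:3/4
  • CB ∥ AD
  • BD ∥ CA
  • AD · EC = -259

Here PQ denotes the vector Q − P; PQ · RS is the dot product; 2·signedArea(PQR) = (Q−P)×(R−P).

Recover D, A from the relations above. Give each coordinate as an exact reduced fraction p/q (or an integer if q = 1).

1. D_x = -13/2  [D divides EB with ED:DB = 1/4:3/4]
2. D_y = 19/2  [D divides EB with ED:DB = 1/4:3/4]
   → D = (-13/2, 19/2)
3. A_x = -21/2  [CB ∥ AD ∩ BD ∥ CA]
4. A_y = -11/2  [CB ∥ AD ∩ BD ∥ CA]
   → A = (-21/2, -11/2)

A = (-21/2, -11/2)
D = (-13/2, 19/2)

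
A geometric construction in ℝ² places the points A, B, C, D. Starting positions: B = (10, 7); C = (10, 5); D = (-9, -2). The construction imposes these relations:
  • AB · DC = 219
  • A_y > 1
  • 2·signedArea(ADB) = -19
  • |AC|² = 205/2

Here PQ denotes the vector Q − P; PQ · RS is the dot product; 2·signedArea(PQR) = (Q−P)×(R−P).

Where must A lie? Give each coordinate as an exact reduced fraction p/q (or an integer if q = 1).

A = (1/2, 3/2)

1. A_x = 1/2  [2·signedArea(ADB) = -19 ∩ AB · DC = 219]
2. A_y = 3/2  [2·signedArea(ADB) = -19 ∩ AB · DC = 219]
   → A = (1/2, 3/2)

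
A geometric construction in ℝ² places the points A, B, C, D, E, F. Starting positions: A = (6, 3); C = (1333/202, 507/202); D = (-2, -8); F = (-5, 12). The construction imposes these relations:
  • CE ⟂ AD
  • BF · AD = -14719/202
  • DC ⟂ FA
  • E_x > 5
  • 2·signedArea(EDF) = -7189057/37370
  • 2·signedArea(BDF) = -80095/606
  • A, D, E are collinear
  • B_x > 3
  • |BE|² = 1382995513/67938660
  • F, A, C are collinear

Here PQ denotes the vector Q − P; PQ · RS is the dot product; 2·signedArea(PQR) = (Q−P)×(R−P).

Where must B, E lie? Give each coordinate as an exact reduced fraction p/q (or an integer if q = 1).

B = (2141/606, -503/606)
E = (111626/18685, 110779/37370)

1. B_x = 2141/606  [BF · AD = -14719/202 ∩ 2·signedArea(BDF) = -80095/606]
2. B_y = -503/606  [BF · AD = -14719/202 ∩ 2·signedArea(BDF) = -80095/606]
   → B = (2141/606, -503/606)
3. E_x = 111626/18685  [A, D, E are collinear ∩ CE ⟂ AD]
4. E_y = 110779/37370  [A, D, E are collinear ∩ CE ⟂ AD]
   → E = (111626/18685, 110779/37370)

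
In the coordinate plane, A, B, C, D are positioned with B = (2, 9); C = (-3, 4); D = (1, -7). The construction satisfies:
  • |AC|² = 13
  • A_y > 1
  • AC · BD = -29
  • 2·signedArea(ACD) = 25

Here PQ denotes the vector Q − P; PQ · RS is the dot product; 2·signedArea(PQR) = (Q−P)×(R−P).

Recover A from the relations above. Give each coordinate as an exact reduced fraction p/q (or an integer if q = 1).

1. A_x = 0  [2·signedArea(ACD) = 25 ∩ AC · BD = -29]
2. A_y = 2  [2·signedArea(ACD) = 25 ∩ AC · BD = -29]
   → A = (0, 2)

A = (0, 2)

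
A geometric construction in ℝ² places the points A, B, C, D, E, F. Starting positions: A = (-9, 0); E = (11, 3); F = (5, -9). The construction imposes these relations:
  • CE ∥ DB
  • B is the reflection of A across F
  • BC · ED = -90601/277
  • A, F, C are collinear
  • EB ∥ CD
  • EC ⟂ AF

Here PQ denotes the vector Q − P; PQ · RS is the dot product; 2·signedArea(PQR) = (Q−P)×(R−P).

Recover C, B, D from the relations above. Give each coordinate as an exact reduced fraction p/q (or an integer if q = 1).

B = (19, -18)
C = (1049/277, -2277/277)
D = (3265/277, -8094/277)

1. C_x = 1049/277  [A, F, C are collinear ∩ EC ⟂ AF]
2. C_y = -2277/277  [A, F, C are collinear ∩ EC ⟂ AF]
   → C = (1049/277, -2277/277)
3. B_x = 19  [B is the reflection of A across F]
4. B_y = -18  [B is the reflection of A across F]
   → B = (19, -18)
5. D_x = 3265/277  [CE ∥ DB ∩ EB ∥ CD]
6. D_y = -8094/277  [CE ∥ DB ∩ EB ∥ CD]
   → D = (3265/277, -8094/277)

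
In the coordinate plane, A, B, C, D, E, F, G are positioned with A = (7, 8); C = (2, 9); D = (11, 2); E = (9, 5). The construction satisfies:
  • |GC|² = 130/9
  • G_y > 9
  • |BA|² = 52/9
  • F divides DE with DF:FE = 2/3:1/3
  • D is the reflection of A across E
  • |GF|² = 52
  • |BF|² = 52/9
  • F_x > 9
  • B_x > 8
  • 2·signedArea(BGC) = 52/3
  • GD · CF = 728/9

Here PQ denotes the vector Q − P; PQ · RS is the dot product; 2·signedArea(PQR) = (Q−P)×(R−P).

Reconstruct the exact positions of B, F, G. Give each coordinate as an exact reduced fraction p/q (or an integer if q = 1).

1. F_x = 29/3  [F divides DE with DF:FE = 2/3:1/3]
2. F_y = 4  [F divides DE with DF:FE = 2/3:1/3]
   → F = (29/3, 4)
3. G_x = 17/3  [line -23/3·x + 5·y + -59/9 = 0 ∩ |GC|² = 130/9]
4. G_y = 10  [line -23/3·x + 5·y + -59/9 = 0 ∩ |GC|² = 130/9]
   → G = (17/3, 10)
5. B_x = 25/3  [line 1·x + -11/3·y + 41/3 = 0 ∩ |BA|² = 52/9]
6. B_y = 6  [line 1·x + -11/3·y + 41/3 = 0 ∩ |BA|² = 52/9]
   → B = (25/3, 6)

B = (25/3, 6)
F = (29/3, 4)
G = (17/3, 10)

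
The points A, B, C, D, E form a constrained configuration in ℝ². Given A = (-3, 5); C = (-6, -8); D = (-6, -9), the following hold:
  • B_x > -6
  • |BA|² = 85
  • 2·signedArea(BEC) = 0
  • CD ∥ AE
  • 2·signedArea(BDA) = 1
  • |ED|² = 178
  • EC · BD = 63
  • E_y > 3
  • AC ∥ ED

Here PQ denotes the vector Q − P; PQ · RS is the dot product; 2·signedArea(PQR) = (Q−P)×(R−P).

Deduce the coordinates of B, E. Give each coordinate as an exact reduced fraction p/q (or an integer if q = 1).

B = (-5, -4)
E = (-3, 4)

1. E_x = -3  [AC ∥ ED ∩ CD ∥ AE]
2. E_y = 4  [AC ∥ ED ∩ CD ∥ AE]
   → E = (-3, 4)
3. B_x = -5  [2·signedArea(BEC) = 0 ∩ 2·signedArea(BDA) = 1]
4. B_y = -4  [2·signedArea(BEC) = 0 ∩ 2·signedArea(BDA) = 1]
   → B = (-5, -4)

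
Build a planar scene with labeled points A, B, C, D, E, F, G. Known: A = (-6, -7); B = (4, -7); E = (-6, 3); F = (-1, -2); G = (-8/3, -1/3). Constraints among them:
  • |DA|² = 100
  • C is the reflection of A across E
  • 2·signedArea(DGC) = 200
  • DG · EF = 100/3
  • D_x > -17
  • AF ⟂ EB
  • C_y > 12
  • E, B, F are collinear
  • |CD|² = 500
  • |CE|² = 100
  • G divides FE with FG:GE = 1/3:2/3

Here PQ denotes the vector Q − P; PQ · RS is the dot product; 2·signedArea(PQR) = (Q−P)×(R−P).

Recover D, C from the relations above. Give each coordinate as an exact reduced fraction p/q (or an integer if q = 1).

1. C_x = -6  [C is the reflection of A across E]
2. C_y = 13  [C is the reflection of A across E]
   → C = (-6, 13)
3. D_x = -16  [2·signedArea(DGC) = 200 ∩ DG · EF = 100/3]
4. D_y = -7  [2·signedArea(DGC) = 200 ∩ DG · EF = 100/3]
   → D = (-16, -7)

C = (-6, 13)
D = (-16, -7)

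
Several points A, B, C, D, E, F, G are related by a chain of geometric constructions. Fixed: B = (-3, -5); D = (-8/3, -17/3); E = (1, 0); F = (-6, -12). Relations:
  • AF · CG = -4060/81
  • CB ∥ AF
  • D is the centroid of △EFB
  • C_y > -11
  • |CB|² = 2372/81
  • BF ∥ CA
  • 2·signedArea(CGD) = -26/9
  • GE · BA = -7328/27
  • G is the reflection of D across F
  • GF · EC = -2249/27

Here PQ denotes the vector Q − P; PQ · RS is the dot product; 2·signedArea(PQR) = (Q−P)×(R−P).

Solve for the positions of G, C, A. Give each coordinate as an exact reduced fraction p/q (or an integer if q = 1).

A = (-70/9, -154/9)
C = (-43/9, -91/9)
G = (-28/3, -55/3)

1. G_x = -28/3  [G is the reflection of D across F]
2. G_y = -55/3  [G is the reflection of D across F]
   → G = (-28/3, -55/3)
3. C_x = -43/9  [2·signedArea(CGD) = -26/9 ∩ GF · EC = -2249/27]
4. C_y = -91/9  [2·signedArea(CGD) = -26/9 ∩ GF · EC = -2249/27]
   → C = (-43/9, -91/9)
5. A_x = -70/9  [CB ∥ AF ∩ BF ∥ CA]
6. A_y = -154/9  [CB ∥ AF ∩ BF ∥ CA]
   → A = (-70/9, -154/9)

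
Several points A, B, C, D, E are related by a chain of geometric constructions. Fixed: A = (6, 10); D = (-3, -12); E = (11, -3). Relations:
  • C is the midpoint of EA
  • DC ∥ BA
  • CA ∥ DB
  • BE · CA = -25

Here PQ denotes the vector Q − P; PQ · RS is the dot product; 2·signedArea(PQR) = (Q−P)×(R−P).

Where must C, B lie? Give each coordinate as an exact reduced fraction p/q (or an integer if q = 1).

1. C_x = 17/2  [C is the midpoint of EA]
2. C_y = 7/2  [C is the midpoint of EA]
   → C = (17/2, 7/2)
3. B_x = -11/2  [DC ∥ BA ∩ CA ∥ DB]
4. B_y = -11/2  [DC ∥ BA ∩ CA ∥ DB]
   → B = (-11/2, -11/2)

B = (-11/2, -11/2)
C = (17/2, 7/2)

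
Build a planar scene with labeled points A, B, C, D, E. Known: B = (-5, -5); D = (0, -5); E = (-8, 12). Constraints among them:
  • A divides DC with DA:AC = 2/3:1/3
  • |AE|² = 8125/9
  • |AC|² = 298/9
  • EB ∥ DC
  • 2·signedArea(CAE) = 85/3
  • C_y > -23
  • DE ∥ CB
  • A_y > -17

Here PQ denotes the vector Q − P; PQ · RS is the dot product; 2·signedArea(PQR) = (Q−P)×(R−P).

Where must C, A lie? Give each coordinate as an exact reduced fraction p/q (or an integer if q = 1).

A = (2, -49/3)
C = (3, -22)

1. C_x = 3  [DE ∥ CB ∩ EB ∥ DC]
2. C_y = -22  [DE ∥ CB ∩ EB ∥ DC]
   → C = (3, -22)
3. A_x = 2  [A divides DC with DA:AC = 2/3:1/3]
4. A_y = -49/3  [A divides DC with DA:AC = 2/3:1/3]
   → A = (2, -49/3)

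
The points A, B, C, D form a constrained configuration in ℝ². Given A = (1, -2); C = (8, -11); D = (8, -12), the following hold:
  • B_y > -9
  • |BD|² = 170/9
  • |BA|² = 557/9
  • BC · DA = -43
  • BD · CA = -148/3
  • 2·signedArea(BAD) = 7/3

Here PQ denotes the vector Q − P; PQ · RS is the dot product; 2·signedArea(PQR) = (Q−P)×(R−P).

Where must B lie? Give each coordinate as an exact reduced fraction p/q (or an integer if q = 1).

1. B_x = 17/3  [2·signedArea(BAD) = 7/3 ∩ BC · DA = -43]
2. B_y = -25/3  [2·signedArea(BAD) = 7/3 ∩ BC · DA = -43]
   → B = (17/3, -25/3)

B = (17/3, -25/3)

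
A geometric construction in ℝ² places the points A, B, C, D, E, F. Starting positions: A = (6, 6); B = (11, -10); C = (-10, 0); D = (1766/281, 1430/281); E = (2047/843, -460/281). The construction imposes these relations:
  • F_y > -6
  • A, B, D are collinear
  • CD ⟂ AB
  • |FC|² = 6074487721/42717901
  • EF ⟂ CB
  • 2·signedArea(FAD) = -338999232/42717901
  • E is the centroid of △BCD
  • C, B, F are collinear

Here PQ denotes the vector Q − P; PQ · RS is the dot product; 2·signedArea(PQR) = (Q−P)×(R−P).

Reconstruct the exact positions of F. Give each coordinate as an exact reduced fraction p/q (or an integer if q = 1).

F = (116509/152021, -779390/152021)

1. F_x = 116509/152021  [C, B, F are collinear ∩ EF ⟂ CB]
2. F_y = -779390/152021  [C, B, F are collinear ∩ EF ⟂ CB]
   → F = (116509/152021, -779390/152021)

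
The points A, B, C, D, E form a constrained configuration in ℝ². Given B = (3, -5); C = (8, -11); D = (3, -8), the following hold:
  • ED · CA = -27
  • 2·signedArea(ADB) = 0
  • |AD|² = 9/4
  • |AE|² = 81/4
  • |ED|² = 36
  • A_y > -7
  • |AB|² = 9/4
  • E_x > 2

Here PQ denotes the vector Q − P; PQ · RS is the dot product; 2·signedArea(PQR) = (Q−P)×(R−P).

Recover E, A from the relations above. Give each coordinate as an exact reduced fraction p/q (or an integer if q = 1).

1. A_x = 3  [2·signedArea(ADB) = 0]
2. A_y = -13/2  [|AD|² = 9/4]
   → A = (3, -13/2)
3. E_x = 3  [line 5·x + -9/2·y + -24 = 0 ∩ |ED|² = 36]
4. E_y = -2  [line 5·x + -9/2·y + -24 = 0 ∩ |ED|² = 36]
   → E = (3, -2)

A = (3, -13/2)
E = (3, -2)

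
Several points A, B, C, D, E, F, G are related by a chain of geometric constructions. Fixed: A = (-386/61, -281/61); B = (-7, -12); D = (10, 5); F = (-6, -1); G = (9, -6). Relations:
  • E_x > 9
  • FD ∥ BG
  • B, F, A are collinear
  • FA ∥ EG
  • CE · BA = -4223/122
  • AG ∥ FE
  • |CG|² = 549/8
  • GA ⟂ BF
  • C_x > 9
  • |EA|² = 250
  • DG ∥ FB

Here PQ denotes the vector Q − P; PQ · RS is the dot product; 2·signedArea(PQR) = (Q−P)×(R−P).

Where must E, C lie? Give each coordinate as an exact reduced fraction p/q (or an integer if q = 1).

C = (39/4, 9/4)
E = (569/61, -146/61)

1. E_x = 569/61  [FA ∥ EG ∩ AG ∥ FE]
2. E_y = -146/61  [FA ∥ EG ∩ AG ∥ FE]
   → E = (569/61, -146/61)
3. C_x = 39/4  [line -41/61·x + -451/61·y + 2829/122 = 0 ∩ |CG|² = 549/8]
4. C_y = 9/4  [line -41/61·x + -451/61·y + 2829/122 = 0 ∩ |CG|² = 549/8]
   → C = (39/4, 9/4)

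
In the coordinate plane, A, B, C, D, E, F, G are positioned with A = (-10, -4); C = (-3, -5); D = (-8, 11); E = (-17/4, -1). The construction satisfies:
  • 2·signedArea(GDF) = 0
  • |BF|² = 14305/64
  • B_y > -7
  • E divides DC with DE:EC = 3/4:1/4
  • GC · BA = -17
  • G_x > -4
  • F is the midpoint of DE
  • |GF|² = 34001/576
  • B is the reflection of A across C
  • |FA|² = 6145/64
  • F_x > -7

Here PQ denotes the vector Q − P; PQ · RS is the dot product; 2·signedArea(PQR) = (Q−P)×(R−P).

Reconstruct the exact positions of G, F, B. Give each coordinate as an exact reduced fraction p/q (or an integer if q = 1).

B = (4, -6)
F = (-49/8, 5)
G = (-23/6, -7/3)

1. F_x = -49/8  [F is the midpoint of DE]
2. F_y = 5  [F is the midpoint of DE]
   → F = (-49/8, 5)
3. B_x = 4  [B is the reflection of A across C]
4. B_y = -6  [B is the reflection of A across C]
   → B = (4, -6)
5. G_x = -23/6  [2·signedArea(GDF) = 0 ∩ GC · BA = -17]
6. G_y = -7/3  [2·signedArea(GDF) = 0 ∩ GC · BA = -17]
   → G = (-23/6, -7/3)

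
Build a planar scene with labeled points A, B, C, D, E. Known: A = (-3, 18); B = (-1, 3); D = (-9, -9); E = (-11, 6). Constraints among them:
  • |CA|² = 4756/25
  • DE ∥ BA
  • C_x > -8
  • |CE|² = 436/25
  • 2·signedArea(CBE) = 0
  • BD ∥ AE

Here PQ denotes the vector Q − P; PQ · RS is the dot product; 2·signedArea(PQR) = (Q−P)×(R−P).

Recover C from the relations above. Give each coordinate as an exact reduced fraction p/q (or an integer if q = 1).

1. C_x = -7  [line -3·x + -10·y + 27 = 0 ∩ |CE|² = 436/25]
2. C_y = 24/5  [line -3·x + -10·y + 27 = 0 ∩ |CE|² = 436/25]
   → C = (-7, 24/5)

C = (-7, 24/5)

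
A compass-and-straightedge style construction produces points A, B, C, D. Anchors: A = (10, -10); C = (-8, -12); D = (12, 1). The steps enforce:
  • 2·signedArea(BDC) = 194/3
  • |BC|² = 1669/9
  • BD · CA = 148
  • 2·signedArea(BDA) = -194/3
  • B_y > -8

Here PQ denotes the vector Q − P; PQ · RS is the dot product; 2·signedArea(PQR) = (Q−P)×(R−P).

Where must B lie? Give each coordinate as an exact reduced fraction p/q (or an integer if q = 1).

B = (14/3, -7)

1. B_x = 14/3  [2·signedArea(BDC) = 194/3 ∩ 2·signedArea(BDA) = -194/3]
2. B_y = -7  [2·signedArea(BDC) = 194/3 ∩ 2·signedArea(BDA) = -194/3]
   → B = (14/3, -7)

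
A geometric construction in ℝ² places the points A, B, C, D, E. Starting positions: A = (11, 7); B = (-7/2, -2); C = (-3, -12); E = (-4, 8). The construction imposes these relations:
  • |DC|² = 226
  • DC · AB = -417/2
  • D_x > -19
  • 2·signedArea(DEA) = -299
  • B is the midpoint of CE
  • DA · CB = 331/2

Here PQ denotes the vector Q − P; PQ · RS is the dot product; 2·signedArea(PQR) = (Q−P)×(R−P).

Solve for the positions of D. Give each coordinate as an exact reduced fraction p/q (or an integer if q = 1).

1. D_x = -18  [DC · AB = -417/2 ∩ DA · CB = 331/2]
2. D_y = -11  [DC · AB = -417/2 ∩ DA · CB = 331/2]
   → D = (-18, -11)

D = (-18, -11)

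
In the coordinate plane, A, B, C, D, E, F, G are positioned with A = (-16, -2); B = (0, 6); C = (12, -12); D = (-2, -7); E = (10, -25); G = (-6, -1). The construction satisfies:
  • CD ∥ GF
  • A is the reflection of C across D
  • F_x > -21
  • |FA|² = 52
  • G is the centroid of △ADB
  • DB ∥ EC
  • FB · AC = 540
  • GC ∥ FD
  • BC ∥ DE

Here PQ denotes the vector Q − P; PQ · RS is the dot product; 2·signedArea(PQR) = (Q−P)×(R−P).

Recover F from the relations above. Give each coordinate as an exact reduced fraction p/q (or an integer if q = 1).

F = (-20, 4)

1. F_x = -20  [GC ∥ FD ∩ CD ∥ GF]
2. F_y = 4  [GC ∥ FD ∩ CD ∥ GF]
   → F = (-20, 4)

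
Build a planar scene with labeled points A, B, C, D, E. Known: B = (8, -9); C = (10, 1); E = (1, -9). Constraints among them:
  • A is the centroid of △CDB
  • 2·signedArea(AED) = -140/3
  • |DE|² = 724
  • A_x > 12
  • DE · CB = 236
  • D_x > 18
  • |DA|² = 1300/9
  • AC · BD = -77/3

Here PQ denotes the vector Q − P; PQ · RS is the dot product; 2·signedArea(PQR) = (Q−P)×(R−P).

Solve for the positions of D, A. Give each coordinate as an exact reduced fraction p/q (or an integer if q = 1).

A = (37/3, 1)
D = (19, 11)

1. D_x = 19  [line 2·x + 10·y + -148 = 0 ∩ |DE|² = 724]
2. D_y = 11  [line 2·x + 10·y + -148 = 0 ∩ |DE|² = 724]
   → D = (19, 11)
3. A_x = 37/3  [A is the centroid of △CDB]
4. A_y = 1  [A is the centroid of △CDB]
   → A = (37/3, 1)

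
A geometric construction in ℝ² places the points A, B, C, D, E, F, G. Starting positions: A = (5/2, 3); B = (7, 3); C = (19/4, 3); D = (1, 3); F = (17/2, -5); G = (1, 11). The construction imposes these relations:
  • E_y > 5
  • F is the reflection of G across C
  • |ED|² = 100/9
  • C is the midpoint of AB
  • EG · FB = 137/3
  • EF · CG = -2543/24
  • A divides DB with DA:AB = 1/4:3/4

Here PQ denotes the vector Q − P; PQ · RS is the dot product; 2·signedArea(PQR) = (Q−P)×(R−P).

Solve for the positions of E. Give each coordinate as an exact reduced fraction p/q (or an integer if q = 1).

E = (3, 17/3)

1. E_x = 3  [EG · FB = 137/3 ∩ EF · CG = -2543/24]
2. E_y = 17/3  [EG · FB = 137/3 ∩ EF · CG = -2543/24]
   → E = (3, 17/3)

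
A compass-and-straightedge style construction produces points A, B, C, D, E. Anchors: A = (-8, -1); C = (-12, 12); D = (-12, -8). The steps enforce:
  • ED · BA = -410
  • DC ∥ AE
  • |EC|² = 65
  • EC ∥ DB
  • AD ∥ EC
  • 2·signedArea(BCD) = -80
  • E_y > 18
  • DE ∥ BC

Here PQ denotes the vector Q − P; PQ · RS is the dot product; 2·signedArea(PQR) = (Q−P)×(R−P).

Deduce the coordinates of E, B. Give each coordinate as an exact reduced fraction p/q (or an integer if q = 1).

B = (-16, -15)
E = (-8, 19)

1. E_x = -8  [AD ∥ EC ∩ DC ∥ AE]
2. E_y = 19  [AD ∥ EC ∩ DC ∥ AE]
   → E = (-8, 19)
3. B_x = -16  [DE ∥ BC ∩ EC ∥ DB]
4. B_y = -15  [DE ∥ BC ∩ EC ∥ DB]
   → B = (-16, -15)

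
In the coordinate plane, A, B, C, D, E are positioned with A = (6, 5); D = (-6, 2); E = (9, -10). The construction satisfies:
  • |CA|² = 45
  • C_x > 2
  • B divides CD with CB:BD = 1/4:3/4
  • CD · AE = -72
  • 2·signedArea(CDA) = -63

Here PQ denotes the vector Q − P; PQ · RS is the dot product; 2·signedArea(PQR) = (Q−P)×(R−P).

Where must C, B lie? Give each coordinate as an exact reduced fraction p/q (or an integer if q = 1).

B = (3/4, -1/4)
C = (3, -1)

1. C_x = 3  [2·signedArea(CDA) = -63 ∩ CD · AE = -72]
2. C_y = -1  [2·signedArea(CDA) = -63 ∩ CD · AE = -72]
   → C = (3, -1)
3. B_x = 3/4  [B divides CD with CB:BD = 1/4:3/4]
4. B_y = -1/4  [B divides CD with CB:BD = 1/4:3/4]
   → B = (3/4, -1/4)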